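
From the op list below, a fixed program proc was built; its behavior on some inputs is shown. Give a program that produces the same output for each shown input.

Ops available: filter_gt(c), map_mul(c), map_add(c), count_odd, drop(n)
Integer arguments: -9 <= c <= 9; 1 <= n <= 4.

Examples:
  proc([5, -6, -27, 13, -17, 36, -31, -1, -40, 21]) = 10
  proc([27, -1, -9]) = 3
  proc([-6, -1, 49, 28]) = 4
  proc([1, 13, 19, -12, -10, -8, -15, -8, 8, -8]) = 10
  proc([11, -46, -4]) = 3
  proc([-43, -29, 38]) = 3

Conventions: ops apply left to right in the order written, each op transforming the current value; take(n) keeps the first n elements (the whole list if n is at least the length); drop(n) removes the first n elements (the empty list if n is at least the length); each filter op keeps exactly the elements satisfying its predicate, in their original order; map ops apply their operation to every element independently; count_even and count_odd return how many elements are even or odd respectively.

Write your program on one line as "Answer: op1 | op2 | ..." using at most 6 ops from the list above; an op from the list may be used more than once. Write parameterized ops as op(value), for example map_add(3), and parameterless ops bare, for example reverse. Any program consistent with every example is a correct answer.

map_add(6) | map_mul(3) | map_mul(4) | map_add(1) | count_odd

Check, running the answer program on each example:
  [5, -6, -27, 13, -17, 36, -31, -1, -40, 21] -> [11, 0, -21, 19, -11, 42, -25, 5, -34, 27] -> [33, 0, -63, 57, -33, 126, -75, 15, -102, 81] -> [132, 0, -252, 228, -132, 504, -300, 60, -408, 324] -> [133, 1, -251, 229, -131, 505, -299, 61, -407, 325] -> 10
  [27, -1, -9] -> [33, 5, -3] -> [99, 15, -9] -> [396, 60, -36] -> [397, 61, -35] -> 3
  [-6, -1, 49, 28] -> [0, 5, 55, 34] -> [0, 15, 165, 102] -> [0, 60, 660, 408] -> [1, 61, 661, 409] -> 4
  [1, 13, 19, -12, -10, -8, -15, -8, 8, -8] -> [7, 19, 25, -6, -4, -2, -9, -2, 14, -2] -> [21, 57, 75, -18, -12, -6, -27, -6, 42, -6] -> [84, 228, 300, -72, -48, -24, -108, -24, 168, -24] -> [85, 229, 301, -71, -47, -23, -107, -23, 169, -23] -> 10
  [11, -46, -4] -> [17, -40, 2] -> [51, -120, 6] -> [204, -480, 24] -> [205, -479, 25] -> 3
  [-43, -29, 38] -> [-37, -23, 44] -> [-111, -69, 132] -> [-444, -276, 528] -> [-443, -275, 529] -> 3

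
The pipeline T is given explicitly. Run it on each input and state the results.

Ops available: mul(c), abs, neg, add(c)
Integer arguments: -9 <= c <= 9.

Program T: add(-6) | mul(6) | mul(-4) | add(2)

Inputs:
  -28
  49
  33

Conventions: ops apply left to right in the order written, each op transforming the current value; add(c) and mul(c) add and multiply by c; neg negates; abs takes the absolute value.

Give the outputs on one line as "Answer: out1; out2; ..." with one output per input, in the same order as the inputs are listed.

Execution, op by op:
  -28 -> -34 -> -204 -> 816 -> 818
  49 -> 43 -> 258 -> -1032 -> -1030
  33 -> 27 -> 162 -> -648 -> -646

818; -1030; -646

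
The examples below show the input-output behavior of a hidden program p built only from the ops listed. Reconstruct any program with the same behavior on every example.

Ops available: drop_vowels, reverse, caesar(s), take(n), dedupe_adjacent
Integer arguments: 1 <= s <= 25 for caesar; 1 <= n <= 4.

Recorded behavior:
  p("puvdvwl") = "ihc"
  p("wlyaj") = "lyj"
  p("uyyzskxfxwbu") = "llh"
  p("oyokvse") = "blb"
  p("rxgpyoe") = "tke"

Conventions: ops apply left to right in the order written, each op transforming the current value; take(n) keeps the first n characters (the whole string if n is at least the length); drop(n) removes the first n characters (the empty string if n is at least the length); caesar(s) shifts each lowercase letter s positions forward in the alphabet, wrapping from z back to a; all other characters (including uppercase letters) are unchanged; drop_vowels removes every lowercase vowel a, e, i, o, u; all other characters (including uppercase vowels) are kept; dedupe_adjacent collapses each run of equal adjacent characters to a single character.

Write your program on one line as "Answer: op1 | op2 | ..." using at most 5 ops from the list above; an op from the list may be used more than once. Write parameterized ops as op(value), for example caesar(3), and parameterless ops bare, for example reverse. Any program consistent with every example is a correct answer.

caesar(12) | take(3) | caesar(5) | reverse | caesar(22)

Check, running the answer program on each example:
  "puvdvwl" -> "bghphix" -> "bgh" -> "glm" -> "mlg" -> "ihc"
  "wlyaj" -> "ixkmv" -> "ixk" -> "ncp" -> "pcn" -> "lyj"
  "uyyzskxfxwbu" -> "gkklewjrjing" -> "gkk" -> "lpp" -> "ppl" -> "llh"
  "oyokvse" -> "akawheq" -> "aka" -> "fpf" -> "fpf" -> "blb"
  "rxgpyoe" -> "djsbkaq" -> "djs" -> "iox" -> "xoi" -> "tke"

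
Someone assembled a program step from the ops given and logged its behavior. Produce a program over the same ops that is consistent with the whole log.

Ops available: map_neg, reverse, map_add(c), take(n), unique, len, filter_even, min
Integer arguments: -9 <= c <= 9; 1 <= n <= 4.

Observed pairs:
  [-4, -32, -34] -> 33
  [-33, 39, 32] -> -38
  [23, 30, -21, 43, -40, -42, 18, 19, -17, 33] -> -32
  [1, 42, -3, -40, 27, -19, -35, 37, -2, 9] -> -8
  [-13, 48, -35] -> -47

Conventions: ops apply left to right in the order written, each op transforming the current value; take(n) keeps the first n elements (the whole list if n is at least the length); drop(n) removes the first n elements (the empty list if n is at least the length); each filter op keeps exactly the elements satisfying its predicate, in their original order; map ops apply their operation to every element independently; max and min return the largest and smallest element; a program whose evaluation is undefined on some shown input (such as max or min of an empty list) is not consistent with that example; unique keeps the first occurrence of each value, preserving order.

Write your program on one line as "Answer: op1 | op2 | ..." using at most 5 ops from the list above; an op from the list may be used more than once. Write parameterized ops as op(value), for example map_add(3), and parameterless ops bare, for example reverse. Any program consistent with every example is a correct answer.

reverse | take(2) | map_neg | map_add(1) | min

Check, running the answer program on each example:
  [-4, -32, -34] -> [-34, -32, -4] -> [-34, -32] -> [34, 32] -> [35, 33] -> 33
  [-33, 39, 32] -> [32, 39, -33] -> [32, 39] -> [-32, -39] -> [-31, -38] -> -38
  [23, 30, -21, 43, -40, -42, 18, 19, -17, 33] -> [33, -17, 19, 18, -42, -40, 43, -21, 30, 23] -> [33, -17] -> [-33, 17] -> [-32, 18] -> -32
  [1, 42, -3, -40, 27, -19, -35, 37, -2, 9] -> [9, -2, 37, -35, -19, 27, -40, -3, 42, 1] -> [9, -2] -> [-9, 2] -> [-8, 3] -> -8
  [-13, 48, -35] -> [-35, 48, -13] -> [-35, 48] -> [35, -48] -> [36, -47] -> -47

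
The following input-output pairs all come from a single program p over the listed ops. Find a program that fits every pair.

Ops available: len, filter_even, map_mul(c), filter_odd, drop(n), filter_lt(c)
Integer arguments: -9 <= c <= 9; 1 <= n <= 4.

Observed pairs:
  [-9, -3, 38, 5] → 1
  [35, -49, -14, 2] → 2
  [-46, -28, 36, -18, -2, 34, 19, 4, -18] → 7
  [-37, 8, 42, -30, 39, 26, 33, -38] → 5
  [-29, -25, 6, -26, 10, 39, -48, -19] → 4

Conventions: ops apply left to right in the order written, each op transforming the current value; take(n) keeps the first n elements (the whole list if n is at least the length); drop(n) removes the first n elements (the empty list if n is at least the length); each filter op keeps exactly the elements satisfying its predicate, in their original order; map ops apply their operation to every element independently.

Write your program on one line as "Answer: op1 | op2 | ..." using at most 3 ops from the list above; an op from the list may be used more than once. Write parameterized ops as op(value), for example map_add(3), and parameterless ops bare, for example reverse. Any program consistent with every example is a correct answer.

drop(1) | filter_even | len

Check, running the answer program on each example:
  [-9, -3, 38, 5] -> [-3, 38, 5] -> [38] -> 1
  [35, -49, -14, 2] -> [-49, -14, 2] -> [-14, 2] -> 2
  [-46, -28, 36, -18, -2, 34, 19, 4, -18] -> [-28, 36, -18, -2, 34, 19, 4, -18] -> [-28, 36, -18, -2, 34, 4, -18] -> 7
  [-37, 8, 42, -30, 39, 26, 33, -38] -> [8, 42, -30, 39, 26, 33, -38] -> [8, 42, -30, 26, -38] -> 5
  [-29, -25, 6, -26, 10, 39, -48, -19] -> [-25, 6, -26, 10, 39, -48, -19] -> [6, -26, 10, -48] -> 4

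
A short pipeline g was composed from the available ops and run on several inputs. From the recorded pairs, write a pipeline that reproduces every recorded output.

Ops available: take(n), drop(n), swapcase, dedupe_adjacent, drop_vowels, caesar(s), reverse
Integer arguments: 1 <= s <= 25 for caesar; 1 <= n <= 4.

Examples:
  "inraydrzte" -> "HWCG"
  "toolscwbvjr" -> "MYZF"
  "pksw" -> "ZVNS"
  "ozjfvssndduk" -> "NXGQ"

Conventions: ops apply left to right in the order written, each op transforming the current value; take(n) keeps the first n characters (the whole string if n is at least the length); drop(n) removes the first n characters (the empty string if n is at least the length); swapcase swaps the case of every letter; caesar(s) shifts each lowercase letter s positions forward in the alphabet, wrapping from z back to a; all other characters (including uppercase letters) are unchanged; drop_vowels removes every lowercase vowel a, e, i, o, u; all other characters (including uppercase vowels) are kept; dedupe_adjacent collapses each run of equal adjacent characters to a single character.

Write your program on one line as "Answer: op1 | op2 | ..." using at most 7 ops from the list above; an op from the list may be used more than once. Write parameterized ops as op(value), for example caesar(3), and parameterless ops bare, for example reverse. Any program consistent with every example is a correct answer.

caesar(3) | reverse | drop_vowels | swapcase | dedupe_adjacent | take(4)

Check, running the answer program on each example:
  "inraydrzte" -> "lqudbgucwh" -> "hwcugbduql" -> "hwcgbdql" -> "HWCGBDQL" -> "HWCGBDQL" -> "HWCG"
  "toolscwbvjr" -> "wrrovfzeymu" -> "umyezfvorrw" -> "myzfvrrw" -> "MYZFVRRW" -> "MYZFVRW" -> "MYZF"
  "pksw" -> "snvz" -> "zvns" -> "zvns" -> "ZVNS" -> "ZVNS" -> "ZVNS"
  "ozjfvssndduk" -> "rcmiyvvqggxn" -> "nxggqvvyimcr" -> "nxggqvvymcr" -> "NXGGQVVYMCR" -> "NXGQVYMCR" -> "NXGQ"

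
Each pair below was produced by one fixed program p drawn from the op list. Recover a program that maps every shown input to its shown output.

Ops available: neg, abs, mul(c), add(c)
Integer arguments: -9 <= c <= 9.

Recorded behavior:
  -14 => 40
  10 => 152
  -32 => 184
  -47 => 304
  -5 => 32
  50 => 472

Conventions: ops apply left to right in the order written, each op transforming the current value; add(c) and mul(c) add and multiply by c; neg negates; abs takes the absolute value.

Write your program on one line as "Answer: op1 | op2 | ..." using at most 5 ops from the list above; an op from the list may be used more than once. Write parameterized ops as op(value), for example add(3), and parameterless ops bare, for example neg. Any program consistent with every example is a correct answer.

add(9) | abs | mul(-8) | abs

Check, running the answer program on each example:
  -14 -> -5 -> 5 -> -40 -> 40
  10 -> 19 -> 19 -> -152 -> 152
  -32 -> -23 -> 23 -> -184 -> 184
  -47 -> -38 -> 38 -> -304 -> 304
  -5 -> 4 -> 4 -> -32 -> 32
  50 -> 59 -> 59 -> -472 -> 472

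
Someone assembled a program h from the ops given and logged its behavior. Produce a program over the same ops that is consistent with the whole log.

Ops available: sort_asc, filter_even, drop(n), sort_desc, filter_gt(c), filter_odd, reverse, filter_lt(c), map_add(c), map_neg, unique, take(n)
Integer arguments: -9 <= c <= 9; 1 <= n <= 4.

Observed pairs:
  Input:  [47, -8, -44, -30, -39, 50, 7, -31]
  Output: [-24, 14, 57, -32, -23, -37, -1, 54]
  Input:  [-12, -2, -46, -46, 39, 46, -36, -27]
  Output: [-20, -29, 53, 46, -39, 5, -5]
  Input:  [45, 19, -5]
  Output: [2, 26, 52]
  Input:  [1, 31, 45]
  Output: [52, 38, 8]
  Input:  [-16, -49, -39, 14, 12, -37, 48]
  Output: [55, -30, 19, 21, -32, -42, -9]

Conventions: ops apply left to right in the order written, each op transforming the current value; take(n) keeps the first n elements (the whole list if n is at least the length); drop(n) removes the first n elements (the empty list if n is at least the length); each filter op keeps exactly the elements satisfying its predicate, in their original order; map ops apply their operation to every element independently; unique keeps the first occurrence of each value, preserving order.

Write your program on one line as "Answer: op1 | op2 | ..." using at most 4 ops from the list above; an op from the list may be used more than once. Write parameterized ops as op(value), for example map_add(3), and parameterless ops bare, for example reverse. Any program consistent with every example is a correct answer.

reverse | map_add(7) | unique

Check, running the answer program on each example:
  [47, -8, -44, -30, -39, 50, 7, -31] -> [-31, 7, 50, -39, -30, -44, -8, 47] -> [-24, 14, 57, -32, -23, -37, -1, 54] -> [-24, 14, 57, -32, -23, -37, -1, 54]
  [-12, -2, -46, -46, 39, 46, -36, -27] -> [-27, -36, 46, 39, -46, -46, -2, -12] -> [-20, -29, 53, 46, -39, -39, 5, -5] -> [-20, -29, 53, 46, -39, 5, -5]
  [45, 19, -5] -> [-5, 19, 45] -> [2, 26, 52] -> [2, 26, 52]
  [1, 31, 45] -> [45, 31, 1] -> [52, 38, 8] -> [52, 38, 8]
  [-16, -49, -39, 14, 12, -37, 48] -> [48, -37, 12, 14, -39, -49, -16] -> [55, -30, 19, 21, -32, -42, -9] -> [55, -30, 19, 21, -32, -42, -9]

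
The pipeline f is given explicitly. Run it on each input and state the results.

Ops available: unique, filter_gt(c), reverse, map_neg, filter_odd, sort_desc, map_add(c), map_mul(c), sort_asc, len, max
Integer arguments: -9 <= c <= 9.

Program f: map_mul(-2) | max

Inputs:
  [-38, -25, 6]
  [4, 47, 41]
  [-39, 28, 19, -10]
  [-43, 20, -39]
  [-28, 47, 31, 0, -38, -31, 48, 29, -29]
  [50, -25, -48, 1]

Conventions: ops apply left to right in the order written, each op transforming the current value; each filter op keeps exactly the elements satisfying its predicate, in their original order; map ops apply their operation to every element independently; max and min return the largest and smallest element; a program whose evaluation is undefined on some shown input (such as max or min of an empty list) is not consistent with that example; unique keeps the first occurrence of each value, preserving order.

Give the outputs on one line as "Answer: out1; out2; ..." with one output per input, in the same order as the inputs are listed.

Execution, op by op:
  [-38, -25, 6] -> [76, 50, -12] -> 76
  [4, 47, 41] -> [-8, -94, -82] -> -8
  [-39, 28, 19, -10] -> [78, -56, -38, 20] -> 78
  [-43, 20, -39] -> [86, -40, 78] -> 86
  [-28, 47, 31, 0, -38, -31, 48, 29, -29] -> [56, -94, -62, 0, 76, 62, -96, -58, 58] -> 76
  [50, -25, -48, 1] -> [-100, 50, 96, -2] -> 96

76; -8; 78; 86; 76; 96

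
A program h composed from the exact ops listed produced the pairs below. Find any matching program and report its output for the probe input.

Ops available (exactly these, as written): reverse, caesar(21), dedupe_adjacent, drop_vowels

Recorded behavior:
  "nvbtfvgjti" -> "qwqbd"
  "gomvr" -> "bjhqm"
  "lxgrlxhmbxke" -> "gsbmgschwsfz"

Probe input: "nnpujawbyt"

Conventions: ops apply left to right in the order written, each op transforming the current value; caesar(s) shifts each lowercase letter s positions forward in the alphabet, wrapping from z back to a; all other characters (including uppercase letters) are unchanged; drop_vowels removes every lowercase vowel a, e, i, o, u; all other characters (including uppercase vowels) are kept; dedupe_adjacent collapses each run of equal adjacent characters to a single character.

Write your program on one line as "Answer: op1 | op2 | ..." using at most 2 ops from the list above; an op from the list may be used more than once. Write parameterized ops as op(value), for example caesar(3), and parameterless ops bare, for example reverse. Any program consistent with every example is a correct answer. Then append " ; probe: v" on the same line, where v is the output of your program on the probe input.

caesar(21) | drop_vowels ; probe: "kpvrwt"

Check, running the answer program on each example:
  "nvbtfvgjti" -> "iqwoaqbeod" -> "qwqbd"
  "gomvr" -> "bjhqm" -> "bjhqm"
  "lxgrlxhmbxke" -> "gsbmgschwsfz" -> "gsbmgschwsfz"
  probe: "nnpujawbyt" -> "iikpevrwto" -> "kpvrwt"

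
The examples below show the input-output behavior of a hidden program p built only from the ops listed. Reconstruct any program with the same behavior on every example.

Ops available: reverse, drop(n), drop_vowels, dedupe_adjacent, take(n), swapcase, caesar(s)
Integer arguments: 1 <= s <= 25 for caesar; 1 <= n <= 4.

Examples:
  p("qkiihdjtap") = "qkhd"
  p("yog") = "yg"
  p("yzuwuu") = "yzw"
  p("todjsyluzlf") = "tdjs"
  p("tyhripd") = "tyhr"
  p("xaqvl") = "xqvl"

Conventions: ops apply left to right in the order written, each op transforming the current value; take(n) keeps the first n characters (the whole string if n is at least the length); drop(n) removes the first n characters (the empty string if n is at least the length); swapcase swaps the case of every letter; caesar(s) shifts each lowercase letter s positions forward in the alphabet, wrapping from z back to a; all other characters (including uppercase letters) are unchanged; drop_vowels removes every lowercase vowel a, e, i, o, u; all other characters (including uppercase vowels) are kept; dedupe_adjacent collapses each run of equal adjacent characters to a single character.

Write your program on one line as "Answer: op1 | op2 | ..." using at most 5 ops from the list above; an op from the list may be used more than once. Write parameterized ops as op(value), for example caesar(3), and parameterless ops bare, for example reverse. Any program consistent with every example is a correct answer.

swapcase | dedupe_adjacent | swapcase | drop_vowels | take(4)

Check, running the answer program on each example:
  "qkiihdjtap" -> "QKIIHDJTAP" -> "QKIHDJTAP" -> "qkihdjtap" -> "qkhdjtp" -> "qkhd"
  "yog" -> "YOG" -> "YOG" -> "yog" -> "yg" -> "yg"
  "yzuwuu" -> "YZUWUU" -> "YZUWU" -> "yzuwu" -> "yzw" -> "yzw"
  "todjsyluzlf" -> "TODJSYLUZLF" -> "TODJSYLUZLF" -> "todjsyluzlf" -> "tdjsylzlf" -> "tdjs"
  "tyhripd" -> "TYHRIPD" -> "TYHRIPD" -> "tyhripd" -> "tyhrpd" -> "tyhr"
  "xaqvl" -> "XAQVL" -> "XAQVL" -> "xaqvl" -> "xqvl" -> "xqvl"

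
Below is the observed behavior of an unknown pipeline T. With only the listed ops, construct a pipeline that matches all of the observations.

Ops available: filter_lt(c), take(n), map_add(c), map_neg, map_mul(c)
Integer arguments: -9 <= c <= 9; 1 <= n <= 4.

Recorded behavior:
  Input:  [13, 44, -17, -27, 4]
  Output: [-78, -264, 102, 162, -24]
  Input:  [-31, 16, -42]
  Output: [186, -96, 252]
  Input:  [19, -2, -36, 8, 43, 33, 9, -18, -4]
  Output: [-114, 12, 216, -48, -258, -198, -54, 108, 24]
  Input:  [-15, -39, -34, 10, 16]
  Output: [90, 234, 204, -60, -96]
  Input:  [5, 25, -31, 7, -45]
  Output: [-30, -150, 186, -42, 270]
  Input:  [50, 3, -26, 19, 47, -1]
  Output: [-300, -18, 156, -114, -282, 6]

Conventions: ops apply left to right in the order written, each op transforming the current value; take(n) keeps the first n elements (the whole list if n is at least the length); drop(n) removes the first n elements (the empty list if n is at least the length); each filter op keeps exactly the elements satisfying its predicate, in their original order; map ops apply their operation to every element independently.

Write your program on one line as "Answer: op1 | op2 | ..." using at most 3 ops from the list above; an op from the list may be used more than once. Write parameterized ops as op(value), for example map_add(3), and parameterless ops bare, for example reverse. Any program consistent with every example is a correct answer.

map_mul(6) | map_neg

Check, running the answer program on each example:
  [13, 44, -17, -27, 4] -> [78, 264, -102, -162, 24] -> [-78, -264, 102, 162, -24]
  [-31, 16, -42] -> [-186, 96, -252] -> [186, -96, 252]
  [19, -2, -36, 8, 43, 33, 9, -18, -4] -> [114, -12, -216, 48, 258, 198, 54, -108, -24] -> [-114, 12, 216, -48, -258, -198, -54, 108, 24]
  [-15, -39, -34, 10, 16] -> [-90, -234, -204, 60, 96] -> [90, 234, 204, -60, -96]
  [5, 25, -31, 7, -45] -> [30, 150, -186, 42, -270] -> [-30, -150, 186, -42, 270]
  [50, 3, -26, 19, 47, -1] -> [300, 18, -156, 114, 282, -6] -> [-300, -18, 156, -114, -282, 6]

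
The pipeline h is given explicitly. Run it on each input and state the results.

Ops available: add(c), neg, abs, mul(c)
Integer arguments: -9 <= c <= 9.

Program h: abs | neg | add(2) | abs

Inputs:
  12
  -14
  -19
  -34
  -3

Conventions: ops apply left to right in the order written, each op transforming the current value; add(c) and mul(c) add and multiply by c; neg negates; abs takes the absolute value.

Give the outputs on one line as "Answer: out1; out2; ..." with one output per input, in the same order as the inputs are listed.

10; 12; 17; 32; 1

Execution, op by op:
  12 -> 12 -> -12 -> -10 -> 10
  -14 -> 14 -> -14 -> -12 -> 12
  -19 -> 19 -> -19 -> -17 -> 17
  -34 -> 34 -> -34 -> -32 -> 32
  -3 -> 3 -> -3 -> -1 -> 1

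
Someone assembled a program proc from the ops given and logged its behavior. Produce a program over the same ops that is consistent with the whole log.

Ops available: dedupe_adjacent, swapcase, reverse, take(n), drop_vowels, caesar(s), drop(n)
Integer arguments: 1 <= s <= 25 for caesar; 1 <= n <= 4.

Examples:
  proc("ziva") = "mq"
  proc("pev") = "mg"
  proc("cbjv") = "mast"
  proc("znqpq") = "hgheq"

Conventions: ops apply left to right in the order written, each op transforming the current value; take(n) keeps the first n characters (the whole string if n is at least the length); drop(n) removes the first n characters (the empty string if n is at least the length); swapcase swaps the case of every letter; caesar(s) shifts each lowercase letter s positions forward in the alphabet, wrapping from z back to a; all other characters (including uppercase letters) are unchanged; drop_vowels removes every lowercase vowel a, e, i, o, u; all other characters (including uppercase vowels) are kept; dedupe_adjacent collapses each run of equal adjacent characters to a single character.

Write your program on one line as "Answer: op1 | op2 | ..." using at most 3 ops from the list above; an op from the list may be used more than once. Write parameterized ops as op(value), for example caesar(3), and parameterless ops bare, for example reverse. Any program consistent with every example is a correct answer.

drop_vowels | caesar(17) | reverse

Check, running the answer program on each example:
  "ziva" -> "zv" -> "qm" -> "mq"
  "pev" -> "pv" -> "gm" -> "mg"
  "cbjv" -> "cbjv" -> "tsam" -> "mast"
  "znqpq" -> "znqpq" -> "qehgh" -> "hgheq"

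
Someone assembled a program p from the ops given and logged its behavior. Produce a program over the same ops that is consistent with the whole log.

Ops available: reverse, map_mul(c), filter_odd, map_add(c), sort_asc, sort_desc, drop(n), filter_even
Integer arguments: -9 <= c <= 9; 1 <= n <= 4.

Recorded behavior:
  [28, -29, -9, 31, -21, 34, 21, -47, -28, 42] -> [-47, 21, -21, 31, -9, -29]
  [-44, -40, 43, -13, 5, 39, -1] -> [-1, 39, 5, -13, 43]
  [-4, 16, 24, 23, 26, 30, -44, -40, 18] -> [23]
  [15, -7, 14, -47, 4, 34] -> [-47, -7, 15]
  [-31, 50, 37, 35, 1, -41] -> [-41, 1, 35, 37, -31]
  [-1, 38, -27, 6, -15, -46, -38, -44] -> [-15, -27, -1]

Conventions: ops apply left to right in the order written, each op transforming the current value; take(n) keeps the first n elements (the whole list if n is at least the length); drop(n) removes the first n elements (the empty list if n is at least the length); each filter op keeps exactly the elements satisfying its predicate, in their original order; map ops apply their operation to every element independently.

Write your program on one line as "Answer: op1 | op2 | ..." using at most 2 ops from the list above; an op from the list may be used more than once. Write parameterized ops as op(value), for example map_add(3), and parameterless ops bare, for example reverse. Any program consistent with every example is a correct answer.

reverse | filter_odd

Check, running the answer program on each example:
  [28, -29, -9, 31, -21, 34, 21, -47, -28, 42] -> [42, -28, -47, 21, 34, -21, 31, -9, -29, 28] -> [-47, 21, -21, 31, -9, -29]
  [-44, -40, 43, -13, 5, 39, -1] -> [-1, 39, 5, -13, 43, -40, -44] -> [-1, 39, 5, -13, 43]
  [-4, 16, 24, 23, 26, 30, -44, -40, 18] -> [18, -40, -44, 30, 26, 23, 24, 16, -4] -> [23]
  [15, -7, 14, -47, 4, 34] -> [34, 4, -47, 14, -7, 15] -> [-47, -7, 15]
  [-31, 50, 37, 35, 1, -41] -> [-41, 1, 35, 37, 50, -31] -> [-41, 1, 35, 37, -31]
  [-1, 38, -27, 6, -15, -46, -38, -44] -> [-44, -38, -46, -15, 6, -27, 38, -1] -> [-15, -27, -1]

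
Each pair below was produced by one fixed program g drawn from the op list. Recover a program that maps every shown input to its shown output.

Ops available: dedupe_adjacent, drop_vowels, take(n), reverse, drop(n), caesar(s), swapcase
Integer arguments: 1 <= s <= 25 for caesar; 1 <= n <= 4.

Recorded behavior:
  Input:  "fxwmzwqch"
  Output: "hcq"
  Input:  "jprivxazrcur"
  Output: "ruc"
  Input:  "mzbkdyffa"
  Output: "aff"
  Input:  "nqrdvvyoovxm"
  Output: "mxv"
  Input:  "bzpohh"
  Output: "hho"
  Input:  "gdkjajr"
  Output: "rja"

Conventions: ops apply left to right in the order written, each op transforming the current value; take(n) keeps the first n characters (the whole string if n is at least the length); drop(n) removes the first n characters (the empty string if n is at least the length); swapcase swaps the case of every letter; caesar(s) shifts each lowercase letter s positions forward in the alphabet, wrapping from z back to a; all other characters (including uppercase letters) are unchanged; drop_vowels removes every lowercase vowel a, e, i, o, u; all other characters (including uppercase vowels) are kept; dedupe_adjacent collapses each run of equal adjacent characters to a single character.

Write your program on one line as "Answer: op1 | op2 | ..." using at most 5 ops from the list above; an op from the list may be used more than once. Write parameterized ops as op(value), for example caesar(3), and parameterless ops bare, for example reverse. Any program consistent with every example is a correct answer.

drop(1) | reverse | take(4) | take(3)

Check, running the answer program on each example:
  "fxwmzwqch" -> "xwmzwqch" -> "hcqwzmwx" -> "hcqw" -> "hcq"
  "jprivxazrcur" -> "privxazrcur" -> "rucrzaxvirp" -> "rucr" -> "ruc"
  "mzbkdyffa" -> "zbkdyffa" -> "affydkbz" -> "affy" -> "aff"
  "nqrdvvyoovxm" -> "qrdvvyoovxm" -> "mxvooyvvdrq" -> "mxvo" -> "mxv"
  "bzpohh" -> "zpohh" -> "hhopz" -> "hhop" -> "hho"
  "gdkjajr" -> "dkjajr" -> "rjajkd" -> "rjaj" -> "rja"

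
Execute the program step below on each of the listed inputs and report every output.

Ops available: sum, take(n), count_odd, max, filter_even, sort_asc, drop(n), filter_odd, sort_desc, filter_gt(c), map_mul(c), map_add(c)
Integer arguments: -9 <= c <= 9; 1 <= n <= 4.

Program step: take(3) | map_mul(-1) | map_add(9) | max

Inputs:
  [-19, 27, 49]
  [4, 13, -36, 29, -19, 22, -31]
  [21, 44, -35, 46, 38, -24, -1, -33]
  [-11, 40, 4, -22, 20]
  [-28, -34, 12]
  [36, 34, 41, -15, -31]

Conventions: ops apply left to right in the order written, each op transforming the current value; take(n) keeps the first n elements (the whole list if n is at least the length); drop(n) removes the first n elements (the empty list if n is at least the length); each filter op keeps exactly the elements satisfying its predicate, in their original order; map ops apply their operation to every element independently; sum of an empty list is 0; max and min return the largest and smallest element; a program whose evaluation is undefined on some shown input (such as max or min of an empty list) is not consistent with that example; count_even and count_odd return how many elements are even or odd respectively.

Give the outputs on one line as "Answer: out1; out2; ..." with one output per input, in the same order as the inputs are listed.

28; 45; 44; 20; 43; -25

Execution, op by op:
  [-19, 27, 49] -> [-19, 27, 49] -> [19, -27, -49] -> [28, -18, -40] -> 28
  [4, 13, -36, 29, -19, 22, -31] -> [4, 13, -36] -> [-4, -13, 36] -> [5, -4, 45] -> 45
  [21, 44, -35, 46, 38, -24, -1, -33] -> [21, 44, -35] -> [-21, -44, 35] -> [-12, -35, 44] -> 44
  [-11, 40, 4, -22, 20] -> [-11, 40, 4] -> [11, -40, -4] -> [20, -31, 5] -> 20
  [-28, -34, 12] -> [-28, -34, 12] -> [28, 34, -12] -> [37, 43, -3] -> 43
  [36, 34, 41, -15, -31] -> [36, 34, 41] -> [-36, -34, -41] -> [-27, -25, -32] -> -25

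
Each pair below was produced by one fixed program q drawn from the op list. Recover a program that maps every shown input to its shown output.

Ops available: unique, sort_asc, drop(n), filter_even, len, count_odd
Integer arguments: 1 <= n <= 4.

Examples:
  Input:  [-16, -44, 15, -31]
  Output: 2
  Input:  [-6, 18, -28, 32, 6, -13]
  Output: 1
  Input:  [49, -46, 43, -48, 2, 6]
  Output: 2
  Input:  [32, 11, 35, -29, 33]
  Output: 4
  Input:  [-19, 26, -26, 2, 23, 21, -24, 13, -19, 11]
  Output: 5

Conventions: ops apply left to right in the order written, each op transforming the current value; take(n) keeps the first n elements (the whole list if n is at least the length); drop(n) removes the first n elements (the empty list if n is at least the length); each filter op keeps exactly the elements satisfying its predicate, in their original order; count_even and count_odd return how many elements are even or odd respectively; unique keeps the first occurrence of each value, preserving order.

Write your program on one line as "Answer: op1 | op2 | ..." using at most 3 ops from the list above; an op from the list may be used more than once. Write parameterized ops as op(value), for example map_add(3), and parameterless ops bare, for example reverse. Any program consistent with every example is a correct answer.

unique | sort_asc | count_odd

Check, running the answer program on each example:
  [-16, -44, 15, -31] -> [-16, -44, 15, -31] -> [-44, -31, -16, 15] -> 2
  [-6, 18, -28, 32, 6, -13] -> [-6, 18, -28, 32, 6, -13] -> [-28, -13, -6, 6, 18, 32] -> 1
  [49, -46, 43, -48, 2, 6] -> [49, -46, 43, -48, 2, 6] -> [-48, -46, 2, 6, 43, 49] -> 2
  [32, 11, 35, -29, 33] -> [32, 11, 35, -29, 33] -> [-29, 11, 32, 33, 35] -> 4
  [-19, 26, -26, 2, 23, 21, -24, 13, -19, 11] -> [-19, 26, -26, 2, 23, 21, -24, 13, 11] -> [-26, -24, -19, 2, 11, 13, 21, 23, 26] -> 5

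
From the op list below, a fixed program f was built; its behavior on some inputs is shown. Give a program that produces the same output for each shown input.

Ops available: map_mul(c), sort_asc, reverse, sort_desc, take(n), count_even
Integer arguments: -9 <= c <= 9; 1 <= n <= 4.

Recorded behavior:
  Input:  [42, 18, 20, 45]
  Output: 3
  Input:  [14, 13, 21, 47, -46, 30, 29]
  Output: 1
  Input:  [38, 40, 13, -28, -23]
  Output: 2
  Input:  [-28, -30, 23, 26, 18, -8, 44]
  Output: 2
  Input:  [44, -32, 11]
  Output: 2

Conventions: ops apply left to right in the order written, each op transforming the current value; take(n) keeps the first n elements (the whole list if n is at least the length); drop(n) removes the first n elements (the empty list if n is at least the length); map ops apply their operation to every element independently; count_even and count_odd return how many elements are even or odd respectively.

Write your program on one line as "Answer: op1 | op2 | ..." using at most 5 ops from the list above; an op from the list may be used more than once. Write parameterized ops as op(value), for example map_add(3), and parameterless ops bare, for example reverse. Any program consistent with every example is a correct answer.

take(3) | reverse | map_mul(-3) | count_even

Check, running the answer program on each example:
  [42, 18, 20, 45] -> [42, 18, 20] -> [20, 18, 42] -> [-60, -54, -126] -> 3
  [14, 13, 21, 47, -46, 30, 29] -> [14, 13, 21] -> [21, 13, 14] -> [-63, -39, -42] -> 1
  [38, 40, 13, -28, -23] -> [38, 40, 13] -> [13, 40, 38] -> [-39, -120, -114] -> 2
  [-28, -30, 23, 26, 18, -8, 44] -> [-28, -30, 23] -> [23, -30, -28] -> [-69, 90, 84] -> 2
  [44, -32, 11] -> [44, -32, 11] -> [11, -32, 44] -> [-33, 96, -132] -> 2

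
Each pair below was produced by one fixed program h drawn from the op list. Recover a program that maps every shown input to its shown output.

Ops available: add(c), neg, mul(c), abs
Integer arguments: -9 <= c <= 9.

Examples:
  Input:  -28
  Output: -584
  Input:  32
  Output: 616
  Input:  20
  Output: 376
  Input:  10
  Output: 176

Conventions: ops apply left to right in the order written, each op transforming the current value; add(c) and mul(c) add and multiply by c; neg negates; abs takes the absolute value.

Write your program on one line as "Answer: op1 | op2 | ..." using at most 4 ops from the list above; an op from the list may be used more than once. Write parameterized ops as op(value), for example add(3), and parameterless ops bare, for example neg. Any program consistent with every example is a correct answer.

mul(5) | add(-6) | mul(4)

Check, running the answer program on each example:
  -28 -> -140 -> -146 -> -584
  32 -> 160 -> 154 -> 616
  20 -> 100 -> 94 -> 376
  10 -> 50 -> 44 -> 176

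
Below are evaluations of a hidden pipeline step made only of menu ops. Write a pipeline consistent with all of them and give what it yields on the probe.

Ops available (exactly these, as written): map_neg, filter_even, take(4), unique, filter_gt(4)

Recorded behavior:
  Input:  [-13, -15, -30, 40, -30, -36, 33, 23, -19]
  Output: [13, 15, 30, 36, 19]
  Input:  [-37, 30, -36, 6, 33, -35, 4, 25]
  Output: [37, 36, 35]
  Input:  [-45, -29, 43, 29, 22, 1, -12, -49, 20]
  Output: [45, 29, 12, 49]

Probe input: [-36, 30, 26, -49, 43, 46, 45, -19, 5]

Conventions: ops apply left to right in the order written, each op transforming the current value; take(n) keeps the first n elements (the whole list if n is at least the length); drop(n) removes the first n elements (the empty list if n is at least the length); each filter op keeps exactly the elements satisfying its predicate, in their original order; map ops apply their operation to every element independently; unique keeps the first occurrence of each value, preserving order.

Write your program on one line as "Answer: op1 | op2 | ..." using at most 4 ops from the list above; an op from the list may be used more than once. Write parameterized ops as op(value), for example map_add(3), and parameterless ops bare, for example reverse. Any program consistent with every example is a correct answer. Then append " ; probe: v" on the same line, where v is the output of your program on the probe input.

map_neg | filter_gt(4) | unique ; probe: [36, 49, 19]

Check, running the answer program on each example:
  [-13, -15, -30, 40, -30, -36, 33, 23, -19] -> [13, 15, 30, -40, 30, 36, -33, -23, 19] -> [13, 15, 30, 30, 36, 19] -> [13, 15, 30, 36, 19]
  [-37, 30, -36, 6, 33, -35, 4, 25] -> [37, -30, 36, -6, -33, 35, -4, -25] -> [37, 36, 35] -> [37, 36, 35]
  [-45, -29, 43, 29, 22, 1, -12, -49, 20] -> [45, 29, -43, -29, -22, -1, 12, 49, -20] -> [45, 29, 12, 49] -> [45, 29, 12, 49]
  probe: [-36, 30, 26, -49, 43, 46, 45, -19, 5] -> [36, -30, -26, 49, -43, -46, -45, 19, -5] -> [36, 49, 19] -> [36, 49, 19]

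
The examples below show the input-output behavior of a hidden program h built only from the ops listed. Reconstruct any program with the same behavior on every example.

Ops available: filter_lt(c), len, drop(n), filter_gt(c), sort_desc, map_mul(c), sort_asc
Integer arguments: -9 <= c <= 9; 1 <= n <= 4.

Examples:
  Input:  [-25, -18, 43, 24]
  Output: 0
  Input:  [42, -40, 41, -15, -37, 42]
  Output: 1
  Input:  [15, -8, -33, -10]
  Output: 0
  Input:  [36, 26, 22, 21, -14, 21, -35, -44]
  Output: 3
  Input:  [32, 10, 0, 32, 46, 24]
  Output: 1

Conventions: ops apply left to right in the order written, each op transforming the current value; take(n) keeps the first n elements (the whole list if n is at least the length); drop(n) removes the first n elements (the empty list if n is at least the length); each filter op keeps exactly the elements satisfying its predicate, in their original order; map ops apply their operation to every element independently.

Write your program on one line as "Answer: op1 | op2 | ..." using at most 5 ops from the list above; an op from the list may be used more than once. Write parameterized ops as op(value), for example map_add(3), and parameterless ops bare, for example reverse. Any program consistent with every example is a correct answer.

sort_asc | drop(1) | drop(4) | len

Check, running the answer program on each example:
  [-25, -18, 43, 24] -> [-25, -18, 24, 43] -> [-18, 24, 43] -> [] -> 0
  [42, -40, 41, -15, -37, 42] -> [-40, -37, -15, 41, 42, 42] -> [-37, -15, 41, 42, 42] -> [42] -> 1
  [15, -8, -33, -10] -> [-33, -10, -8, 15] -> [-10, -8, 15] -> [] -> 0
  [36, 26, 22, 21, -14, 21, -35, -44] -> [-44, -35, -14, 21, 21, 22, 26, 36] -> [-35, -14, 21, 21, 22, 26, 36] -> [22, 26, 36] -> 3
  [32, 10, 0, 32, 46, 24] -> [0, 10, 24, 32, 32, 46] -> [10, 24, 32, 32, 46] -> [46] -> 1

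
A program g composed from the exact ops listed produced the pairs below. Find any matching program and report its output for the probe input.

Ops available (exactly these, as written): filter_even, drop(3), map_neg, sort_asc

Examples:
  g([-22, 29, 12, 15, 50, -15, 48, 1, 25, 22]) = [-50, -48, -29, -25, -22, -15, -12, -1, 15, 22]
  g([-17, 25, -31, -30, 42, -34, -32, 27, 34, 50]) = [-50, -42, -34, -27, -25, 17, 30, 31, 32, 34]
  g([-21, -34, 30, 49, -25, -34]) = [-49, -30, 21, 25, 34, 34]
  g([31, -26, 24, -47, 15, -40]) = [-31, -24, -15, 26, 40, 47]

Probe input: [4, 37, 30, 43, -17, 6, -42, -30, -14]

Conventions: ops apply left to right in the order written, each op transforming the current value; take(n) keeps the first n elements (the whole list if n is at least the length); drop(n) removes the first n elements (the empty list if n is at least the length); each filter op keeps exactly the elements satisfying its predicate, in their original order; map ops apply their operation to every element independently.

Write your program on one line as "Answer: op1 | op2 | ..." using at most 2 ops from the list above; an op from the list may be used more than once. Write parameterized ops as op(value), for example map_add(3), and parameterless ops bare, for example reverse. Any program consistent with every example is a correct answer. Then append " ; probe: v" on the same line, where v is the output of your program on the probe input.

map_neg | sort_asc ; probe: [-43, -37, -30, -6, -4, 14, 17, 30, 42]

Check, running the answer program on each example:
  [-22, 29, 12, 15, 50, -15, 48, 1, 25, 22] -> [22, -29, -12, -15, -50, 15, -48, -1, -25, -22] -> [-50, -48, -29, -25, -22, -15, -12, -1, 15, 22]
  [-17, 25, -31, -30, 42, -34, -32, 27, 34, 50] -> [17, -25, 31, 30, -42, 34, 32, -27, -34, -50] -> [-50, -42, -34, -27, -25, 17, 30, 31, 32, 34]
  [-21, -34, 30, 49, -25, -34] -> [21, 34, -30, -49, 25, 34] -> [-49, -30, 21, 25, 34, 34]
  [31, -26, 24, -47, 15, -40] -> [-31, 26, -24, 47, -15, 40] -> [-31, -24, -15, 26, 40, 47]
  probe: [4, 37, 30, 43, -17, 6, -42, -30, -14] -> [-4, -37, -30, -43, 17, -6, 42, 30, 14] -> [-43, -37, -30, -6, -4, 14, 17, 30, 42]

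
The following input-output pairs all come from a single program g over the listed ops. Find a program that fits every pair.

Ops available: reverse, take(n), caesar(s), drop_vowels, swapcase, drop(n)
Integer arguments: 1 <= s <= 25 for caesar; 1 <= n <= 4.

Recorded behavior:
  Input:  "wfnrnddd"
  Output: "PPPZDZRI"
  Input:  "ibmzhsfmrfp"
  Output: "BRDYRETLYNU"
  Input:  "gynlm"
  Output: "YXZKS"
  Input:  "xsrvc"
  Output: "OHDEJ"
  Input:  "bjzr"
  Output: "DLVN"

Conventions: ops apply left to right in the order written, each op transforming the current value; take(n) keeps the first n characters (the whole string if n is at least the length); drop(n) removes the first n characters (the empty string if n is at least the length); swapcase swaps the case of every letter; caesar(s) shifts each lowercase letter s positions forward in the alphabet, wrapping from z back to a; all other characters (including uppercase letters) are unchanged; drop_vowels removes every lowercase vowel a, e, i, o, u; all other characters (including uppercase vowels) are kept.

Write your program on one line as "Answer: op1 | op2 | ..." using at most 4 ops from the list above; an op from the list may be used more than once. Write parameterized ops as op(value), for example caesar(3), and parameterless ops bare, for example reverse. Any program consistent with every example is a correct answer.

caesar(12) | reverse | swapcase

Check, running the answer program on each example:
  "wfnrnddd" -> "irzdzppp" -> "pppzdzri" -> "PPPZDZRI"
  "ibmzhsfmrfp" -> "unylterydrb" -> "brdyretlynu" -> "BRDYRETLYNU"
  "gynlm" -> "skzxy" -> "yxzks" -> "YXZKS"
  "xsrvc" -> "jedho" -> "ohdej" -> "OHDEJ"
  "bjzr" -> "nvld" -> "dlvn" -> "DLVN"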